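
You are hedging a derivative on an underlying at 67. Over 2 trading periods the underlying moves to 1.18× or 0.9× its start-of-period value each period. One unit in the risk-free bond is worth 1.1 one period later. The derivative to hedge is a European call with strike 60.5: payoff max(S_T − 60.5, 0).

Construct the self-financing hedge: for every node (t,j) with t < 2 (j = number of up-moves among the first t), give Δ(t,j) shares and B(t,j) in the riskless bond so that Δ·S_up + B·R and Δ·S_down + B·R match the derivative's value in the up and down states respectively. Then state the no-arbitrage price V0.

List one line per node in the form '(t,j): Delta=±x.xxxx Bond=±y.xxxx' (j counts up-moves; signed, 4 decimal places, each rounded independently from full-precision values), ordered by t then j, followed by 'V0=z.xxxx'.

(0,0): Delta=0.9137 Bond=-43.8005
(1,0): Delta=0.6310 Bond=-31.1318
(1,1): Delta=1.0000 Bond=-55.0000
V0=17.4203

No-arbitrage ⇒ martingale measure with p* = (R−d)/(u−d) = 0.7143.
At expiry t=2: V(2,0)=0.0000, V(2,1)=10.6540, V(2,2)=32.7908
Node (1,0) S=60.3000: V=(p*·10.6540+(1−p*)·0.0000)/1.1=6.9182; Δ=(10.6540−0.0000)/(71.1540−54.2700)=0.6310; B=V−Δ·S=-31.1318
Node (1,1) S=79.0600: V=(p*·32.7908+(1−p*)·10.6540)/1.1=24.0600; Δ=(32.7908−10.6540)/(93.2908−71.1540)=1.0000; B=V−Δ·S=-55.0000
Node (0,0) S=67.0000: V=(p*·24.0600+(1−p*)·6.9182)/1.1=17.4203; Δ=(24.0600−6.9182)/(79.0600−60.3000)=0.9137; B=V−Δ·S=-43.8005
The time-0 hedge costs 17.4203, which is the no-arbitrage price.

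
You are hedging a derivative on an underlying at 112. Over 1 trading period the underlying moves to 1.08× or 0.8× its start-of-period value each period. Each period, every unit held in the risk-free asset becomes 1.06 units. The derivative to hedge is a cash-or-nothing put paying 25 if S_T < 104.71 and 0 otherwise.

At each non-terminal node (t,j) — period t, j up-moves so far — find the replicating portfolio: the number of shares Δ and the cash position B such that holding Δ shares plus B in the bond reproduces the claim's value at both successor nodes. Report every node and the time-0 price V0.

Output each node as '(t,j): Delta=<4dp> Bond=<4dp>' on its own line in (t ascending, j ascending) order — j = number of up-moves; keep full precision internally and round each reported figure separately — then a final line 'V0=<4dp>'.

No-arbitrage ⇒ martingale measure with p* = (R−d)/(u−d) = 0.9286.
At expiry t=1: V(1,0)=25.0000, V(1,1)=0.0000
(0,0): S=112.0000. Δ = (V_up−V_dn)/(S_up−S_dn) = (0.0000−25.0000)/(120.9600−89.6000) = -0.7972. V = [p*·0.0000 + (1−p*)·25.0000]/1.06 = 1.6846. B = V − Δ·S = 90.9704.
Self-financing check: at every node Δ·S+B equals the discounted successor values.

(0,0): Delta=-0.7972 Bond=90.9704
V0=1.6846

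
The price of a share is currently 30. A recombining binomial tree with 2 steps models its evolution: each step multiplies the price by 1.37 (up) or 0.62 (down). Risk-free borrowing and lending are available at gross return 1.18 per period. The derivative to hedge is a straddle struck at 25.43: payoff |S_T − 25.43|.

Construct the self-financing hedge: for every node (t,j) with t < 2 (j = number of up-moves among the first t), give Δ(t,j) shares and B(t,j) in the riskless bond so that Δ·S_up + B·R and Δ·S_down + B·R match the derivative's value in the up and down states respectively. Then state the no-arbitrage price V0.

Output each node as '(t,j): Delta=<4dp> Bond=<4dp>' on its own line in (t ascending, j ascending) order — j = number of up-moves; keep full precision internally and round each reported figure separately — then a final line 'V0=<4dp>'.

The replicating-portfolio and risk-neutral prices coincide; use p* = (1.18−0.62)/(1.37−0.62) = 0.7467 for the latter.
Payoff layer (t=2): V(2,0)=13.8980, V(2,1)=0.0520, V(2,2)=30.8770
  t=1,j=0: stock 18.6000 → up 25.4820 (V=0.0520), down 11.5320 (V=13.8980). Price 3.0167; hedge Δ=-0.9925, bond B=21.4780.
  t=1,j=1: stock 41.1000 → up 56.3070 (V=30.8770), down 25.4820 (V=0.0520). Price 19.5492; hedge Δ=1.0000, bond B=-21.5508.
  t=0,j=0: stock 30.0000 → up 41.1000 (V=19.5492), down 18.6000 (V=3.0167). Price 13.0177; hedge Δ=0.7348, bond B=-9.0256.
Self-financing check: at every node Δ·S+B equals the discounted successor values.

(0,0): Delta=0.7348 Bond=-9.0256
(1,0): Delta=-0.9925 Bond=21.4780
(1,1): Delta=1.0000 Bond=-21.5508
V0=13.0177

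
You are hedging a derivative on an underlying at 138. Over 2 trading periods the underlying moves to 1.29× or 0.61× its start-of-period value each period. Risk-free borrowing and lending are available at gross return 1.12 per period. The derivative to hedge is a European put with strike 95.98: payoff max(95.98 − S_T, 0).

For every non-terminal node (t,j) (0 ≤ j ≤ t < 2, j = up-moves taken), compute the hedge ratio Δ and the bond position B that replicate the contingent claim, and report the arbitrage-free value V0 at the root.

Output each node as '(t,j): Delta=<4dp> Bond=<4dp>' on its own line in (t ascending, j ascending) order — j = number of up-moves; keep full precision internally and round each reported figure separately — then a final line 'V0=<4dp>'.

(0,0): Delta=-0.1062 Bond=16.8738
(1,0): Delta=-0.7797 Bond=75.5947
(1,1): Delta=0.0000 Bond=0.0000
V0=2.2237

Risk-neutral probability p* = (R−d)/(u−d) = (1.12−0.61)/(1.29−0.61) = 0.7500.
Terminal values V(2,·): V(2,0)=44.6302, V(2,1)=0.0000, V(2,2)=0.0000
(1,0): S=84.1800. Δ = (V_up−V_dn)/(S_up−S_dn) = (0.0000−44.6302)/(108.5922−51.3498) = -0.7797. V = [p*·0.0000 + (1−p*)·44.6302]/1.12 = 9.9621. B = V − Δ·S = 75.5947.
(1,1): S=178.0200. Δ = (V_up−V_dn)/(S_up−S_dn) = (0.0000−0.0000)/(229.6458−108.5922) = 0.0000. V = [p*·0.0000 + (1−p*)·0.0000]/1.12 = 0.0000. B = V − Δ·S = 0.0000.
(0,0): S=138.0000. Δ = (V_up−V_dn)/(S_up−S_dn) = (0.0000−9.9621)/(178.0200−84.1800) = -0.1062. V = [p*·0.0000 + (1−p*)·9.9621]/1.12 = 2.2237. B = V − Δ·S = 16.8738.
The time-0 hedge costs 2.2237, which is the no-arbitrage price.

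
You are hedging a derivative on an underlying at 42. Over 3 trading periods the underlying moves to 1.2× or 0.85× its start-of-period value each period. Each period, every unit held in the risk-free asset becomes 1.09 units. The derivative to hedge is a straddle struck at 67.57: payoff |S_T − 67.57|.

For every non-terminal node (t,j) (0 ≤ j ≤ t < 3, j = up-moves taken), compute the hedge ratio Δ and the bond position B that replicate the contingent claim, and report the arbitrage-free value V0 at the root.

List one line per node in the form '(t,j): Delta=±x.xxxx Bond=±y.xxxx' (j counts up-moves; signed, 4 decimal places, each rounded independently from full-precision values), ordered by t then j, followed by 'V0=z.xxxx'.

(0,0): Delta=-0.7305 Bond=43.3481
(1,0): Delta=-1.0000 Bond=56.8723
(1,1): Delta=-0.6429 Bond=42.8389
(2,0): Delta=-1.0000 Bond=61.9908
(2,1): Delta=-1.0000 Bond=61.9908
(2,2): Delta=-0.5270 Bond=39.6836
V0=12.6691

The replicating-portfolio and risk-neutral prices coincide; use p* = (1.09−0.85)/(1.2−0.85) = 0.6857 for the latter.
At expiry t=3: V(3,0)=41.7767, V(3,1)=31.1560, V(3,2)=16.1620, V(3,3)=5.0060
  t=2,j=0: stock 30.3450 → up 36.4140 (V=31.1560), down 25.7932 (V=41.7767). Price 31.6458; hedge Δ=-1.0000, bond B=61.9908.
  t=2,j=1: stock 42.8400 → up 51.4080 (V=16.1620), down 36.4140 (V=31.1560). Price 19.1508; hedge Δ=-1.0000, bond B=61.9908.
  t=2,j=2: stock 60.4800 → up 72.5760 (V=5.0060), down 51.4080 (V=16.1620). Price 7.8093; hedge Δ=-0.5270, bond B=39.6836.
  t=1,j=0: stock 35.7000 → up 42.8400 (V=19.1508), down 30.3450 (V=31.6458). Price 21.1723; hedge Δ=-1.0000, bond B=56.8723.
  t=1,j=1: stock 50.4000 → up 60.4800 (V=7.8093), down 42.8400 (V=19.1508). Price 10.4347; hedge Δ=-0.6429, bond B=42.8389.
  t=0,j=0: stock 42.0000 → up 50.4000 (V=10.4347), down 35.7000 (V=21.1723). Price 12.6691; hedge Δ=-0.7305, bond B=43.3481.
Root portfolio cost Δ·42+B reproduces V0=12.6691.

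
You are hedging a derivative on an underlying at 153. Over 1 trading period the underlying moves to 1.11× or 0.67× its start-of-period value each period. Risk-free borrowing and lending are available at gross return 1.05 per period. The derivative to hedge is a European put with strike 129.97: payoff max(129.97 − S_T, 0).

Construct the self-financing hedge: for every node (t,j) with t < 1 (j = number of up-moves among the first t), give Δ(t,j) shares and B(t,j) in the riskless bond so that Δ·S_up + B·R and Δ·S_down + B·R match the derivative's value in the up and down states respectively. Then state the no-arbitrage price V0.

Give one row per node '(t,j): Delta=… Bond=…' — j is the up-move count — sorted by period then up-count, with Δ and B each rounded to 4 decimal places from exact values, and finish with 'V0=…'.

(0,0): Delta=-0.4079 Bond=65.9753
V0=3.5662

Since d<R<u, set p* = (R−d)/(u−d) = 0.8636; price each node as the discounted p*-expectation of its children.
Payoff layer (t=1): V(1,0)=27.4600, V(1,1)=0.0000
Node (0,0) S=153.0000: V=(p*·0.0000+(1−p*)·27.4600)/1.05=3.5662; Δ=(0.0000−27.4600)/(169.8300−102.5100)=-0.4079; B=V−Δ·S=65.9753
Root portfolio cost Δ·153+B reproduces V0=3.5662.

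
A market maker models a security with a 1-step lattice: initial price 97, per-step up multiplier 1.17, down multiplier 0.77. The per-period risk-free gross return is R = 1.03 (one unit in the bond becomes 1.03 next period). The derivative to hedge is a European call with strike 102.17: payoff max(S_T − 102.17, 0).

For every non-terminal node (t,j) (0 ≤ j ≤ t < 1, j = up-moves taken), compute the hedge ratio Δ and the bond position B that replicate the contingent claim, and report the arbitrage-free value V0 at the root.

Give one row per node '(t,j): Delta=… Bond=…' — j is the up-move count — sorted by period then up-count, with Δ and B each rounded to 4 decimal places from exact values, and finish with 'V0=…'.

(0,0): Delta=0.2918 Bond=-21.1563
V0=7.1437

Risk-neutral probability p* = (R−d)/(u−d) = (1.03−0.77)/(1.17−0.77) = 0.6500.
Terminal values V(1,·): V(1,0)=0.0000, V(1,1)=11.3200
Node (0,0) S=97.0000: V=(p*·11.3200+(1−p*)·0.0000)/1.03=7.1437; Δ=(11.3200−0.0000)/(113.4900−74.6900)=0.2918; B=V−Δ·S=-21.1563
Self-financing check: at every node Δ·S+B equals the discounted successor values.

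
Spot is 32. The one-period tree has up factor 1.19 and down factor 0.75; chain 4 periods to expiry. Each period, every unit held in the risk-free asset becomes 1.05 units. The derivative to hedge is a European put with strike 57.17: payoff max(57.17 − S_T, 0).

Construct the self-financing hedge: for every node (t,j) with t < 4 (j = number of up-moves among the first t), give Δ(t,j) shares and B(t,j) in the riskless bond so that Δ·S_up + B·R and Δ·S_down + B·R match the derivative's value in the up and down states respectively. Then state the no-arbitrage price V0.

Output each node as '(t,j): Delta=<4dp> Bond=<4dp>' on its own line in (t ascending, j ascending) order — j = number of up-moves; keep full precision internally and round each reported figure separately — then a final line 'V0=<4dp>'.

The replicating-portfolio and risk-neutral prices coincide; use p* = (1.05−0.75)/(1.19−0.75) = 0.6818 for the latter.
Terminal values V(4,·): V(4,0)=47.0450, V(4,1)=41.1050, V(4,2)=31.6802, V(4,3)=16.7262, V(4,4)=0.0000
Node (3,0) S=13.5000: V=(p*·41.1050+(1−p*)·47.0450)/1.05=40.9476; Δ=(41.1050−47.0450)/(16.0650−10.1250)=-1.0000; B=V−Δ·S=54.4476
Node (3,1) S=21.4200: V=(p*·31.6802+(1−p*)·41.1050)/1.05=33.0276; Δ=(31.6802−41.1050)/(25.4898−16.0650)=-1.0000; B=V−Δ·S=54.4476
Node (3,2) S=33.9864: V=(p*·16.7262+(1−p*)·31.6802)/1.05=20.4612; Δ=(16.7262−31.6802)/(40.4438−25.4898)=-1.0000; B=V−Δ·S=54.4476
Node (3,3) S=53.9251: V=(p*·0.0000+(1−p*)·16.7262)/1.05=5.0685; Δ=(0.0000−16.7262)/(64.1709−40.4438)=-0.7049; B=V−Δ·S=43.0826
Node (2,0) S=18.0000: V=(p*·33.0276+(1−p*)·40.9476)/1.05=33.8549; Δ=(33.0276−40.9476)/(21.4200−13.5000)=-1.0000; B=V−Δ·S=51.8549
Node (2,1) S=28.5600: V=(p*·20.4612+(1−p*)·33.0276)/1.05=23.2949; Δ=(20.4612−33.0276)/(33.9864−21.4200)=-1.0000; B=V−Δ·S=51.8549
Node (2,2) S=45.3152: V=(p*·5.0685+(1−p*)·20.4612)/1.05=9.4916; Δ=(5.0685−20.4612)/(53.9251−33.9864)=-0.7720; B=V−Δ·S=44.4750
Node (1,0) S=24.0000: V=(p*·23.2949+(1−p*)·33.8549)/1.05=25.3856; Δ=(23.2949−33.8549)/(28.5600−18.0000)=-1.0000; B=V−Δ·S=49.3856
Node (1,1) S=38.0800: V=(p*·9.4916+(1−p*)·23.2949)/1.05=13.2224; Δ=(9.4916−23.2949)/(45.3152−28.5600)=-0.8238; B=V−Δ·S=44.5935
Node (0,0) S=32.0000: V=(p*·13.2224+(1−p*)·25.3856)/1.05=16.2786; Δ=(13.2224−25.3856)/(38.0800−24.0000)=-0.8639; B=V−Δ·S=43.9221
Check: Δ(0,0)·S0 + B(0,0) = 16.2786 = V0.

(0,0): Delta=-0.8639 Bond=43.9221
(1,0): Delta=-1.0000 Bond=49.3856
(1,1): Delta=-0.8238 Bond=44.5935
(2,0): Delta=-1.0000 Bond=51.8549
(2,1): Delta=-1.0000 Bond=51.8549
(2,2): Delta=-0.7720 Bond=44.4750
(3,0): Delta=-1.0000 Bond=54.4476
(3,1): Delta=-1.0000 Bond=54.4476
(3,2): Delta=-1.0000 Bond=54.4476
(3,3): Delta=-0.7049 Bond=43.0826
V0=16.2786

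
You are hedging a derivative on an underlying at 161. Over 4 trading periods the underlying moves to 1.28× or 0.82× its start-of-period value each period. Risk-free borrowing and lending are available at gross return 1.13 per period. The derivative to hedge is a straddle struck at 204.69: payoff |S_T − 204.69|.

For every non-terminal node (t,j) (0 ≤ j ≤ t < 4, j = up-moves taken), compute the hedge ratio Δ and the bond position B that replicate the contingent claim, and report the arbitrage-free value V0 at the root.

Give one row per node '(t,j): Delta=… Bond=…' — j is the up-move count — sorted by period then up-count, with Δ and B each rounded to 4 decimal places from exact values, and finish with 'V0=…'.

(0,0): Delta=0.4898 Bond=-21.4240
(1,0): Delta=-0.1546 Bond=60.8667
(1,1): Delta=0.6896 Bond=-65.3749
(2,0): Delta=-1.0000 Bond=160.3023
(2,1): Delta=0.1075 Bond=24.4941
(2,2): Delta=0.8700 Bond=-121.4709
(3,0): Delta=-1.0000 Bond=181.1416
(3,1): Delta=-1.0000 Bond=181.1416
(3,2): Delta=0.4508 Bond=-46.5780
(3,3): Delta=1.0000 Bond=-181.1416
V0=57.4408

Under the risk-neutral measure, an up-move has probability p* = (R−d)/(u−d) = 0.6739 and values discount at R = 1.13.
At expiry t=4: V(4,0)=131.8984, V(4,1)=91.0641, V(4,2)=27.3227, V(4,3)=72.1760, V(4,4)=227.4911
(3,0): S=88.7702. Δ = (V_up−V_dn)/(S_up−S_dn) = (91.0641−131.8984)/(113.6259−72.7916) = -1.0000. V = [p*·91.0641 + (1−p*)·131.8984]/1.13 = 92.3713. B = V − Δ·S = 181.1416.
(3,1): S=138.5682. Δ = (V_up−V_dn)/(S_up−S_dn) = (27.3227−91.0641)/(177.3673−113.6259) = -1.0000. V = [p*·27.3227 + (1−p*)·91.0641]/1.13 = 42.5734. B = V − Δ·S = 181.1416.
(3,2): S=216.3016. Δ = (V_up−V_dn)/(S_up−S_dn) = (72.1760−27.3227)/(276.8660−177.3673) = 0.4508. V = [p*·72.1760 + (1−p*)·27.3227]/1.13 = 50.9291. B = V − Δ·S = -46.5780.
(3,3): S=337.6415. Δ = (V_up−V_dn)/(S_up−S_dn) = (227.4911−72.1760)/(432.1811−276.8660) = 1.0000. V = [p*·227.4911 + (1−p*)·72.1760]/1.13 = 156.4999. B = V − Δ·S = -181.1416.
(2,0): S=108.2564. Δ = (V_up−V_dn)/(S_up−S_dn) = (42.5734−92.3713)/(138.5682−88.7702) = -1.0000. V = [p*·42.5734 + (1−p*)·92.3713]/1.13 = 52.0459. B = V − Δ·S = 160.3023.
(2,1): S=168.9856. Δ = (V_up−V_dn)/(S_up−S_dn) = (50.9291−42.5734)/(216.3016−138.5682) = 0.1075. V = [p*·50.9291 + (1−p*)·42.5734]/1.13 = 42.6588. B = V − Δ·S = 24.4941.
(2,2): S=263.7824. Δ = (V_up−V_dn)/(S_up−S_dn) = (156.4999−50.9291)/(337.6415−216.3016) = 0.8700. V = [p*·156.4999 + (1−p*)·50.9291]/1.13 = 108.0307. B = V − Δ·S = -121.4709.
(1,0): S=132.0200. Δ = (V_up−V_dn)/(S_up−S_dn) = (42.6588−52.0459)/(168.9856−108.2564) = -0.1546. V = [p*·42.6588 + (1−p*)·52.0459]/1.13 = 40.4600. B = V − Δ·S = 60.8667.
(1,1): S=206.0800. Δ = (V_up−V_dn)/(S_up−S_dn) = (108.0307−42.6588)/(263.7824−168.9856) = 0.6896. V = [p*·108.0307 + (1−p*)·42.6588]/1.13 = 76.7378. B = V − Δ·S = -65.3749.
(0,0): S=161.0000. Δ = (V_up−V_dn)/(S_up−S_dn) = (76.7378−40.4600)/(206.0800−132.0200) = 0.4898. V = [p*·76.7378 + (1−p*)·40.4600]/1.13 = 57.4408. B = V − Δ·S = -21.4240.
Root portfolio cost Δ·161+B reproduces V0=57.4408.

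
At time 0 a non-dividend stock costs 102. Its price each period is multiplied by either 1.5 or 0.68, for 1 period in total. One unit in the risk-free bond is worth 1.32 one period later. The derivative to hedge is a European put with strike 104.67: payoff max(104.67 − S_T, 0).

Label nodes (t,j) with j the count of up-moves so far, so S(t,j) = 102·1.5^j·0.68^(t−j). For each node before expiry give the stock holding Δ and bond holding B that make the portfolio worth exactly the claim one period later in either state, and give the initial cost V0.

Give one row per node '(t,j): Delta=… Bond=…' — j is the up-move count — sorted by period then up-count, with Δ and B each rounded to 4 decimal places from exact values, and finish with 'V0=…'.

(0,0): Delta=-0.4222 Bond=48.9329
V0=5.8720

Under the risk-neutral measure, an up-move has probability p* = (R−d)/(u−d) = 0.7805 and values discount at R = 1.32.
Payoff layer (t=1): V(1,0)=35.3100, V(1,1)=0.0000
(0,0): S=102.0000. Δ = (V_up−V_dn)/(S_up−S_dn) = (0.0000−35.3100)/(153.0000−69.3600) = -0.4222. V = [p*·0.0000 + (1−p*)·35.3100]/1.32 = 5.8720. B = V − Δ·S = 48.9329.
The time-0 hedge costs 5.8720, which is the no-arbitrage price.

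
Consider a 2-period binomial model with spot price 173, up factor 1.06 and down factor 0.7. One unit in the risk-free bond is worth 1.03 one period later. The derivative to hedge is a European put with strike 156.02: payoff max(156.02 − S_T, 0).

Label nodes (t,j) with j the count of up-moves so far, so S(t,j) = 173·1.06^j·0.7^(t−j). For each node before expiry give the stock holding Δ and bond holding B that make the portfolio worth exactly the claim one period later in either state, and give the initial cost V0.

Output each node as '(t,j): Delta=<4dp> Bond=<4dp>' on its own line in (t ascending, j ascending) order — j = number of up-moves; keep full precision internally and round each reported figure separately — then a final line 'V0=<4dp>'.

(0,0): Delta=-0.4518 Bond=82.6109
(1,0): Delta=-1.0000 Bond=151.4757
(1,1): Delta=-0.4189 Bond=79.0540
V0=4.4488

Since d<R<u, set p* = (R−d)/(u−d) = 0.9167; price each node as the discounted p*-expectation of its children.
At expiry t=2: V(2,0)=71.2500, V(2,1)=27.6540, V(2,2)=0.0000
(1,0): S=121.1000. Δ = (V_up−V_dn)/(S_up−S_dn) = (27.6540−71.2500)/(128.3660−84.7700) = -1.0000. V = [p*·27.6540 + (1−p*)·71.2500]/1.03 = 30.3757. B = V − Δ·S = 151.4757.
(1,1): S=183.3800. Δ = (V_up−V_dn)/(S_up−S_dn) = (0.0000−27.6540)/(194.3828−128.3660) = -0.4189. V = [p*·0.0000 + (1−p*)·27.6540]/1.03 = 2.2374. B = V − Δ·S = 79.0540.
(0,0): S=173.0000. Δ = (V_up−V_dn)/(S_up−S_dn) = (2.2374−30.3757)/(183.3800−121.1000) = -0.4518. V = [p*·2.2374 + (1−p*)·30.3757]/1.03 = 4.4488. B = V − Δ·S = 82.6109.
Self-financing check: at every node Δ·S+B equals the discounted successor values.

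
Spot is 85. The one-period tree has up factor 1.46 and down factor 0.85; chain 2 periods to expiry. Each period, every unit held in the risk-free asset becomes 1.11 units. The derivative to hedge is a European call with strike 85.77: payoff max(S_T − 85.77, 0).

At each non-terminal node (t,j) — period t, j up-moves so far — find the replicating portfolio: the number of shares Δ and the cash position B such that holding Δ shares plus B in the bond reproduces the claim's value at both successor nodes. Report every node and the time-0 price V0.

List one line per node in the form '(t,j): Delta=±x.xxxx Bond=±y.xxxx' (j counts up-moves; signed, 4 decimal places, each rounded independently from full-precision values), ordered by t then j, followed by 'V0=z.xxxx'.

The replicating-portfolio and risk-neutral prices coincide; use p* = (1.11−0.85)/(1.46−0.85) = 0.4262 for the latter.
Payoff layer (t=2): V(2,0)=0.0000, V(2,1)=19.7150, V(2,2)=95.4160
(1,0): S=72.2500. Δ = (V_up−V_dn)/(S_up−S_dn) = (19.7150−0.0000)/(105.4850−61.4125) = 0.4473. V = [p*·19.7150 + (1−p*)·0.0000]/1.11 = 7.5704. B = V − Δ·S = -24.7493.
(1,1): S=124.1000. Δ = (V_up−V_dn)/(S_up−S_dn) = (95.4160−19.7150)/(181.1860−105.4850) = 1.0000. V = [p*·95.4160 + (1−p*)·19.7150]/1.11 = 46.8297. B = V − Δ·S = -77.2703.
(0,0): S=85.0000. Δ = (V_up−V_dn)/(S_up−S_dn) = (46.8297−7.5704)/(124.1000−72.2500) = 0.7572. V = [p*·46.8297 + (1−p*)·7.5704]/1.11 = 21.8954. B = V − Δ·S = -42.4642.
The time-0 hedge costs 21.8954, which is the no-arbitrage price.

(0,0): Delta=0.7572 Bond=-42.4642
(1,0): Delta=0.4473 Bond=-24.7493
(1,1): Delta=1.0000 Bond=-77.2703
V0=21.8954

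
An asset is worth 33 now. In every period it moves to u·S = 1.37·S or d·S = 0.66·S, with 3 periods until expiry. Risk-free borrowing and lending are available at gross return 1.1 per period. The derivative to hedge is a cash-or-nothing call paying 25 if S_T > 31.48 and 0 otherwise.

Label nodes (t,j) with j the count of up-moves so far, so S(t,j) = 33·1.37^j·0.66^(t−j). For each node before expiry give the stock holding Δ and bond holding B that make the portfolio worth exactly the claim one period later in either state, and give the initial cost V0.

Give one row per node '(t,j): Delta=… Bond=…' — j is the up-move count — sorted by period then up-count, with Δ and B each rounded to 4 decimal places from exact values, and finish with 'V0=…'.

No-arbitrage ⇒ martingale measure with p* = (R−d)/(u−d) = 0.6197.
Terminal values V(3,·): V(3,0)=0.0000, V(3,1)=0.0000, V(3,2)=25.0000, V(3,3)=25.0000
  t=2,j=0: stock 14.3748 → up 19.6935 (V=0.0000), down 9.4874 (V=0.0000). Price 0.0000; hedge Δ=0.0000, bond B=0.0000.
  t=2,j=1: stock 29.8386 → up 40.8789 (V=25.0000), down 19.6935 (V=0.0000). Price 14.0845; hedge Δ=1.1801, bond B=-21.1268.
  t=2,j=2: stock 61.9377 → up 84.8546 (V=25.0000), down 40.8789 (V=25.0000). Price 22.7273; hedge Δ=0.0000, bond B=22.7273.
  t=1,j=0: stock 21.7800 → up 29.8386 (V=14.0845), down 14.3748 (V=0.0000). Price 7.9349; hedge Δ=0.9108, bond B=-11.9024.
  t=1,j=1: stock 45.2100 → up 61.9377 (V=22.7273), down 29.8386 (V=14.0845). Price 17.6733; hedge Δ=0.2693, bond B=5.5004.
  t=0,j=0: stock 33.0000 → up 45.2100 (V=17.6733), down 21.7800 (V=7.9349). Price 12.7000; hedge Δ=0.4156, bond B=-1.0160.
Self-financing check: at every node Δ·S+B equals the discounted successor values.

(0,0): Delta=0.4156 Bond=-1.0160
(1,0): Delta=0.9108 Bond=-11.9024
(1,1): Delta=0.2693 Bond=5.5004
(2,0): Delta=0.0000 Bond=0.0000
(2,1): Delta=1.1801 Bond=-21.1268
(2,2): Delta=0.0000 Bond=22.7273
V0=12.7000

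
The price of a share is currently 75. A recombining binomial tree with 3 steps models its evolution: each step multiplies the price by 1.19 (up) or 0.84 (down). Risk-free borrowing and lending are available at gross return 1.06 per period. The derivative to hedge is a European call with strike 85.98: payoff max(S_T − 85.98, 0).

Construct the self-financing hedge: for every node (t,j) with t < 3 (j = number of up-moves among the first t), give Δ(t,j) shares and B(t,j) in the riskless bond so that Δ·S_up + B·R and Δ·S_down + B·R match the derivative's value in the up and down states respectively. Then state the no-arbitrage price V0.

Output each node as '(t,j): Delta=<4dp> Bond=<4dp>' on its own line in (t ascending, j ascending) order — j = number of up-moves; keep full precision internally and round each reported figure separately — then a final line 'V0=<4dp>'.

The replicating-portfolio and risk-neutral prices coincide; use p* = (1.06−0.84)/(1.19−0.84) = 0.6286 for the latter.
Terminal payoffs: V(3,0)=0.0000, V(3,1)=0.0000, V(3,2)=3.2343, V(3,3)=40.4069
(2,0): S=52.9200. Δ = (V_up−V_dn)/(S_up−S_dn) = (0.0000−0.0000)/(62.9748−44.4528) = 0.0000. V = [p*·0.0000 + (1−p*)·0.0000]/1.06 = 0.0000. B = V − Δ·S = 0.0000.
(2,1): S=74.9700. Δ = (V_up−V_dn)/(S_up−S_dn) = (3.2343−0.0000)/(89.2143−62.9748) = 0.1233. V = [p*·3.2343 + (1−p*)·0.0000]/1.06 = 1.9179. B = V − Δ·S = -7.3229.
(2,2): S=106.2075. Δ = (V_up−V_dn)/(S_up−S_dn) = (40.4069−3.2343)/(126.3869−89.2143) = 1.0000. V = [p*·40.4069 + (1−p*)·3.2343]/1.06 = 25.0943. B = V − Δ·S = -81.1132.
(1,0): S=63.0000. Δ = (V_up−V_dn)/(S_up−S_dn) = (1.9179−0.0000)/(74.9700−52.9200) = 0.0870. V = [p*·1.9179 + (1−p*)·0.0000]/1.06 = 1.1373. B = V − Δ·S = -4.3424.
(1,1): S=89.2500. Δ = (V_up−V_dn)/(S_up−S_dn) = (25.0943−1.9179)/(106.2075−74.9700) = 0.7419. V = [p*·25.0943 + (1−p*)·1.9179]/1.06 = 15.5528. B = V − Δ·S = -50.6655.
(0,0): S=75.0000. Δ = (V_up−V_dn)/(S_up−S_dn) = (15.5528−1.1373)/(89.2500−63.0000) = 0.5492. V = [p*·15.5528 + (1−p*)·1.1373]/1.06 = 9.6212. B = V − Δ·S = -31.5658.
Root portfolio cost Δ·75+B reproduces V0=9.6212.

(0,0): Delta=0.5492 Bond=-31.5658
(1,0): Delta=0.0870 Bond=-4.3424
(1,1): Delta=0.7419 Bond=-50.6655
(2,0): Delta=0.0000 Bond=0.0000
(2,1): Delta=0.1233 Bond=-7.3229
(2,2): Delta=1.0000 Bond=-81.1132
V0=9.6212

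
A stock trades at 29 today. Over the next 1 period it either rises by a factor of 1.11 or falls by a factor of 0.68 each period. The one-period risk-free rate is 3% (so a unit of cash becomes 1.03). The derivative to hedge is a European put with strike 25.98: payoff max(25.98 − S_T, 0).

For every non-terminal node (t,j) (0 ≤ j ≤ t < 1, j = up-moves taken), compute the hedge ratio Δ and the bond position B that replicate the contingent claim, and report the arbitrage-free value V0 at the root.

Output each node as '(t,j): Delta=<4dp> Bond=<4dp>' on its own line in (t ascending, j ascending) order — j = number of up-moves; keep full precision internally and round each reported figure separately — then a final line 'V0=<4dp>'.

(0,0): Delta=-0.5020 Bond=15.6889
V0=1.1307

Risk-neutral probability p* = (R−d)/(u−d) = (1.03−0.68)/(1.11−0.68) = 0.8140.
At expiry t=1: V(1,0)=6.2600, V(1,1)=0.0000
(0,0): S=29.0000. Δ = (V_up−V_dn)/(S_up−S_dn) = (0.0000−6.2600)/(32.1900−19.7200) = -0.5020. V = [p*·0.0000 + (1−p*)·6.2600]/1.03 = 1.1307. B = V − Δ·S = 15.6889.
Each (Δ,B) replicates both successor values, so the strategy is self-financing and V0 is arbitrage-free.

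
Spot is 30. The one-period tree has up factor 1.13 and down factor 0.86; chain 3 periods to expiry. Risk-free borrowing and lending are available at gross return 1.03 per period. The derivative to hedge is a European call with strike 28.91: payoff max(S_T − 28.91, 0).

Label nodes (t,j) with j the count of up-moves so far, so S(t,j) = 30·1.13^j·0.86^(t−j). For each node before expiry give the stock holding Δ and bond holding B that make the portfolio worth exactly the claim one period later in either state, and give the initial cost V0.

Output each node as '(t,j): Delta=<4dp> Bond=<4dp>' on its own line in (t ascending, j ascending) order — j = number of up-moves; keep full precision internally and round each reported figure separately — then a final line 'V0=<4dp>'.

(0,0): Delta=0.6961 Bond=-15.9725
(1,0): Delta=0.3540 Bond=-7.6258
(1,1): Delta=0.8492 Bond=-21.6434
(2,0): Delta=0.0000 Bond=0.0000
(2,1): Delta=0.5125 Bond=-12.4749
(2,2): Delta=1.0000 Bond=-28.0680
V0=4.9102

Risk-neutral probability p* = (R−d)/(u−d) = (1.03−0.86)/(1.13−0.86) = 0.6296.
Payoff layer (t=3): V(3,0)=0.0000, V(3,1)=0.0000, V(3,2)=4.0340, V(3,3)=14.3769
Node (2,0) S=22.1880: V=(p*·0.0000+(1−p*)·0.0000)/1.03=0.0000; Δ=(0.0000−0.0000)/(25.0724−19.0817)=0.0000; B=V−Δ·S=0.0000
Node (2,1) S=29.1540: V=(p*·4.0340+(1−p*)·0.0000)/1.03=2.4660; Δ=(4.0340−0.0000)/(32.9440−25.0724)=0.5125; B=V−Δ·S=-12.4749
Node (2,2) S=38.3070: V=(p*·14.3769+(1−p*)·4.0340)/1.03=10.2390; Δ=(14.3769−4.0340)/(43.2869−32.9440)=1.0000; B=V−Δ·S=-28.0680
Node (1,0) S=25.8000: V=(p*·2.4660+(1−p*)·0.0000)/1.03=1.5074; Δ=(2.4660−0.0000)/(29.1540−22.1880)=0.3540; B=V−Δ·S=-7.6258
Node (1,1) S=33.9000: V=(p*·10.2390+(1−p*)·2.4660)/1.03=7.1457; Δ=(10.2390−2.4660)/(38.3070−29.1540)=0.8492; B=V−Δ·S=-21.6434
Node (0,0) S=30.0000: V=(p*·7.1457+(1−p*)·1.5074)/1.03=4.9102; Δ=(7.1457−1.5074)/(33.9000−25.8000)=0.6961; B=V−Δ·S=-15.9725
The time-0 hedge costs 4.9102, which is the no-arbitrage price.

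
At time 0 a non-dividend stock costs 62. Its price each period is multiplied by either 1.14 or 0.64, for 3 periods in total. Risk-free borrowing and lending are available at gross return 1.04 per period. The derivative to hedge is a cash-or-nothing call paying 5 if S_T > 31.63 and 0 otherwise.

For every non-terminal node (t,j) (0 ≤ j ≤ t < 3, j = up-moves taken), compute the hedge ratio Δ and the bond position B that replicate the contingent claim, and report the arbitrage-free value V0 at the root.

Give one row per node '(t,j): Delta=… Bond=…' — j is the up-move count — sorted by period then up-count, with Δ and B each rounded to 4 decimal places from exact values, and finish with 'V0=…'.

Risk-neutral probability p* = (R−d)/(u−d) = (1.04−0.64)/(1.14−0.64) = 0.8000.
Terminal payoffs: V(3,0)=0.0000, V(3,1)=0.0000, V(3,2)=5.0000, V(3,3)=5.0000
  t=2,j=0: stock 25.3952 → up 28.9505 (V=0.0000), down 16.2529 (V=0.0000). Price 0.0000; hedge Δ=0.0000, bond B=0.0000.
  t=2,j=1: stock 45.2352 → up 51.5681 (V=5.0000), down 28.9505 (V=0.0000). Price 3.8462; hedge Δ=0.2211, bond B=-6.1538.
  t=2,j=2: stock 80.5752 → up 91.8557 (V=5.0000), down 51.5681 (V=5.0000). Price 4.8077; hedge Δ=0.0000, bond B=4.8077.
  t=1,j=0: stock 39.6800 → up 45.2352 (V=3.8462), down 25.3952 (V=0.0000). Price 2.9586; hedge Δ=0.1939, bond B=-4.7337.
  t=1,j=1: stock 70.6800 → up 80.5752 (V=4.8077), down 45.2352 (V=3.8462). Price 4.4379; hedge Δ=0.0272, bond B=2.5148.
  t=0,j=0: stock 62.0000 → up 70.6800 (V=4.4379), down 39.6800 (V=2.9586). Price 3.9827; hedge Δ=0.0477, bond B=1.0241.
Self-financing check: at every node Δ·S+B equals the discounted successor values.

(0,0): Delta=0.0477 Bond=1.0241
(1,0): Delta=0.1939 Bond=-4.7337
(1,1): Delta=0.0272 Bond=2.5148
(2,0): Delta=0.0000 Bond=0.0000
(2,1): Delta=0.2211 Bond=-6.1538
(2,2): Delta=0.0000 Bond=4.8077
V0=3.9827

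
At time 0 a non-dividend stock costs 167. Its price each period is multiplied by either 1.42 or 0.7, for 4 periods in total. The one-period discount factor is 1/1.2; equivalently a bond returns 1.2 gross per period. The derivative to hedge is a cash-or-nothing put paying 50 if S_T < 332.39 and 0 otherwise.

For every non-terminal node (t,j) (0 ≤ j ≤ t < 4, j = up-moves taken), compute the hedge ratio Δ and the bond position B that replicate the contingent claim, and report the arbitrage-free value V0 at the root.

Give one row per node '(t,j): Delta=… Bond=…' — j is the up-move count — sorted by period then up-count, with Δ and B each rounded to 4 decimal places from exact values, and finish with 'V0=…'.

The replicating-portfolio and risk-neutral prices coincide; use p* = (1.2−0.7)/(1.42−0.7) = 0.6944 for the latter.
Terminal payoffs: V(4,0)=50.0000, V(4,1)=50.0000, V(4,2)=50.0000, V(4,3)=0.0000, V(4,4)=0.0000
  t=3,j=0: stock 57.2810 → up 81.3390 (V=50.0000), down 40.0967 (V=50.0000). Price 41.6667; hedge Δ=0.0000, bond B=41.6667.
  t=3,j=1: stock 116.1986 → up 165.0020 (V=50.0000), down 81.3390 (V=50.0000). Price 41.6667; hedge Δ=0.0000, bond B=41.6667.
  t=3,j=2: stock 235.7172 → up 334.7184 (V=0.0000), down 165.0020 (V=50.0000). Price 12.7315; hedge Δ=-0.2946, bond B=82.1759.
  t=3,j=3: stock 478.1691 → up 679.0001 (V=0.0000), down 334.7184 (V=0.0000). Price 0.0000; hedge Δ=0.0000, bond B=0.0000.
  t=2,j=0: stock 81.8300 → up 116.1986 (V=41.6667), down 57.2810 (V=41.6667). Price 34.7222; hedge Δ=0.0000, bond B=34.7222.
  t=2,j=1: stock 165.9980 → up 235.7172 (V=12.7315), down 116.1986 (V=41.6667). Price 17.9773; hedge Δ=-0.2421, bond B=58.1651.
  t=2,j=2: stock 336.7388 → up 478.1691 (V=0.0000), down 235.7172 (V=12.7315). Price 3.2418; hedge Δ=-0.0525, bond B=20.9244.
  t=1,j=0: stock 116.9000 → up 165.9980 (V=17.9773), down 81.8300 (V=34.7222). Price 19.2449; hedge Δ=-0.1989, bond B=42.5017.
  t=1,j=1: stock 237.1400 → up 336.7388 (V=3.2418), down 165.9980 (V=17.9773). Price 6.4536; hedge Δ=-0.0863, bond B=26.9196.
  t=0,j=0: stock 167.0000 → up 237.1400 (V=6.4536), down 116.9000 (V=19.2449). Price 8.6350; hedge Δ=-0.1064, bond B=26.4007.
Root portfolio cost Δ·167+B reproduces V0=8.6350.

(0,0): Delta=-0.1064 Bond=26.4007
(1,0): Delta=-0.1989 Bond=42.5017
(1,1): Delta=-0.0863 Bond=26.9196
(2,0): Delta=0.0000 Bond=34.7222
(2,1): Delta=-0.2421 Bond=58.1651
(2,2): Delta=-0.0525 Bond=20.9244
(3,0): Delta=0.0000 Bond=41.6667
(3,1): Delta=0.0000 Bond=41.6667
(3,2): Delta=-0.2946 Bond=82.1759
(3,3): Delta=0.0000 Bond=0.0000
V0=8.6350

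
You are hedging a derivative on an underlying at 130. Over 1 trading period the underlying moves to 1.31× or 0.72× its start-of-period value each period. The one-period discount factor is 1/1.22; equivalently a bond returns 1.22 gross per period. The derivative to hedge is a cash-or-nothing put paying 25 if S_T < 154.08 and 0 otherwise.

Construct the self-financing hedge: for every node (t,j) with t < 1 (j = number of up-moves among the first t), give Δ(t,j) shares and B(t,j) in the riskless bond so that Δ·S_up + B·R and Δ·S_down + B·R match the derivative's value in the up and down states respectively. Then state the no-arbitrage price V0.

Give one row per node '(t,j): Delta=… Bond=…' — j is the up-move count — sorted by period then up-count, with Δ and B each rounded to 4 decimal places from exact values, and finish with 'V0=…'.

(0,0): Delta=-0.3259 Bond=45.4987
V0=3.1259

Since d<R<u, set p* = (R−d)/(u−d) = 0.8475; price each node as the discounted p*-expectation of its children.
At expiry t=1: V(1,0)=25.0000, V(1,1)=0.0000
Node (0,0) S=130.0000: V=(p*·0.0000+(1−p*)·25.0000)/1.22=3.1259; Δ=(0.0000−25.0000)/(170.3000−93.6000)=-0.3259; B=V−Δ·S=45.4987
Check: Δ(0,0)·S0 + B(0,0) = 3.1259 = V0.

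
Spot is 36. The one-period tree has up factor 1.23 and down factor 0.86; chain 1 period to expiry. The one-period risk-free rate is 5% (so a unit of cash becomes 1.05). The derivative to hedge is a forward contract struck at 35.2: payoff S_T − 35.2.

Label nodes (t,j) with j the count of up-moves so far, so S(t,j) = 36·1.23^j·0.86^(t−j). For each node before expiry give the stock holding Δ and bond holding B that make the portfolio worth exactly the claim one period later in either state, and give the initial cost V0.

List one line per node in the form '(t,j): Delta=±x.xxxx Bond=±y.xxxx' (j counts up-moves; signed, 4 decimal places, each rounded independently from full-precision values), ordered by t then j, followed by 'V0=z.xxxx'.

(0,0): Delta=1.0000 Bond=-33.5238
V0=2.4762

The replicating-portfolio and risk-neutral prices coincide; use p* = (1.05−0.86)/(1.23−0.86) = 0.5135 for the latter.
Terminal payoffs: V(1,0)=-4.2400, V(1,1)=9.0800
Node (0,0) S=36.0000: V=(p*·9.0800+(1−p*)·-4.2400)/1.05=2.4762; Δ=(9.0800−-4.2400)/(44.2800−30.9600)=1.0000; B=V−Δ·S=-33.5238
Root portfolio cost Δ·36+B reproduces V0=2.4762.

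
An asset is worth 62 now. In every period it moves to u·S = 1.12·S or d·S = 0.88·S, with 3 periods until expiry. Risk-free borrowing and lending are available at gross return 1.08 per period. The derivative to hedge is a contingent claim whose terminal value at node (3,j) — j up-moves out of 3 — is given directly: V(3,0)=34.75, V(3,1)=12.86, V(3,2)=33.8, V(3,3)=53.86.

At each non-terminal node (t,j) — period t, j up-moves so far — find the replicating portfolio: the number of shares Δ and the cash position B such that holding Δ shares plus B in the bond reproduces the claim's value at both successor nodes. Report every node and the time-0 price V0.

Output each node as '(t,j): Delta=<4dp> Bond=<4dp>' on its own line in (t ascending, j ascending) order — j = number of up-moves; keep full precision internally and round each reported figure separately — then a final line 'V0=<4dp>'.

(0,0): Delta=1.1027 Bond=-33.4737
(1,0): Delta=0.9759 Bond=-29.2333
(1,1): Delta=1.1227 Bond=-37.5352
(2,0): Delta=-1.8997 Bond=106.4938
(2,1): Delta=1.4278 Bond=-59.1852
(2,2): Delta=1.0747 Bond=-36.8086
V0=34.8961

Under the risk-neutral measure, an up-move has probability p* = (R−d)/(u−d) = 0.8333 and values discount at R = 1.08.
Payoff layer (t=3): V(3,0)=34.7500, V(3,1)=12.8600, V(3,2)=33.8000, V(3,3)=53.8600
(2,0): S=48.0128. Δ = (V_up−V_dn)/(S_up−S_dn) = (12.8600−34.7500)/(53.7743−42.2513) = -1.8997. V = [p*·12.8600 + (1−p*)·34.7500]/1.08 = 15.2855. B = V − Δ·S = 106.4938.
(2,1): S=61.1072. Δ = (V_up−V_dn)/(S_up−S_dn) = (33.8000−12.8600)/(68.4401−53.7743) = 1.4278. V = [p*·33.8000 + (1−p*)·12.8600]/1.08 = 28.0648. B = V − Δ·S = -59.1852.
(2,2): S=77.7728. Δ = (V_up−V_dn)/(S_up−S_dn) = (53.8600−33.8000)/(87.1055−68.4401) = 1.0747. V = [p*·53.8600 + (1−p*)·33.8000]/1.08 = 46.7747. B = V − Δ·S = -36.8086.
(1,0): S=54.5600. Δ = (V_up−V_dn)/(S_up−S_dn) = (28.0648−15.2855)/(61.1072−48.0128) = 0.9759. V = [p*·28.0648 + (1−p*)·15.2855]/1.08 = 24.0138. B = V − Δ·S = -29.2333.
(1,1): S=69.4400. Δ = (V_up−V_dn)/(S_up−S_dn) = (46.7747−28.0648)/(77.7728−61.1072) = 1.1227. V = [p*·46.7747 + (1−p*)·28.0648]/1.08 = 40.4226. B = V − Δ·S = -37.5352.
(0,0): S=62.0000. Δ = (V_up−V_dn)/(S_up−S_dn) = (40.4226−24.0138)/(69.4400−54.5600) = 1.1027. V = [p*·40.4226 + (1−p*)·24.0138]/1.08 = 34.8961. B = V − Δ·S = -33.4737.
Check: Δ(0,0)·S0 + B(0,0) = 34.8961 = V0.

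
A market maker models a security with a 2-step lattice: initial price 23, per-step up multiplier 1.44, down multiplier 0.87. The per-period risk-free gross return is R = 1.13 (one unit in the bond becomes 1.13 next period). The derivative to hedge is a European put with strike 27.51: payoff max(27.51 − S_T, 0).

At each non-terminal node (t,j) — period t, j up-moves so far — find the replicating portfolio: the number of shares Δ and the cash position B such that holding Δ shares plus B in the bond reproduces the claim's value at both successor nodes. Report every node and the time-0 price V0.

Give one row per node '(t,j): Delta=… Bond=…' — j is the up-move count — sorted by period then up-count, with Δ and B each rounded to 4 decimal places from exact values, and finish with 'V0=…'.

The replicating-portfolio and risk-neutral prices coincide; use p* = (1.13−0.87)/(1.44−0.87) = 0.4561 for the latter.
Terminal payoffs: V(2,0)=10.1013, V(2,1)=0.0000, V(2,2)=0.0000
  t=1,j=0: stock 20.0100 → up 28.8144 (V=0.0000), down 17.4087 (V=10.1013). Price 4.8617; hedge Δ=-0.8856, bond B=22.5833.
  t=1,j=1: stock 33.1200 → up 47.6928 (V=0.0000), down 28.8144 (V=0.0000). Price 0.0000; hedge Δ=0.0000, bond B=0.0000.
  t=0,j=0: stock 23.0000 → up 33.1200 (V=0.0000), down 20.0100 (V=4.8617). Price 2.3399; hedge Δ=-0.3708, bond B=10.8691.
The time-0 hedge costs 2.3399, which is the no-arbitrage price.

(0,0): Delta=-0.3708 Bond=10.8691
(1,0): Delta=-0.8856 Bond=22.5833
(1,1): Delta=0.0000 Bond=0.0000
V0=2.3399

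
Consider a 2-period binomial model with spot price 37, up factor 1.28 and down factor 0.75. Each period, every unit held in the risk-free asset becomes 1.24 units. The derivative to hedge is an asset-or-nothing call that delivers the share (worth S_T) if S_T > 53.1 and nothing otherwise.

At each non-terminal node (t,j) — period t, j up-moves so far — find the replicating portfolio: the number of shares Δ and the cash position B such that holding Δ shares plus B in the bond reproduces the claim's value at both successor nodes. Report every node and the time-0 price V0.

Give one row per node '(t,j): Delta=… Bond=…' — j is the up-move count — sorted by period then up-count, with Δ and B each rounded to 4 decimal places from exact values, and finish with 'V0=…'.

(0,0): Delta=2.3048 Bond=-51.5803
(1,0): Delta=0.0000 Bond=0.0000
(1,1): Delta=2.4151 Bond=-69.1808
V0=33.6991

Under the risk-neutral measure, an up-move has probability p* = (R−d)/(u−d) = 0.9245 and values discount at R = 1.24.
At expiry t=2: V(2,0)=0.0000, V(2,1)=0.0000, V(2,2)=60.6208
Node (1,0) S=27.7500: V=(p*·0.0000+(1−p*)·0.0000)/1.24=0.0000; Δ=(0.0000−0.0000)/(35.5200−20.8125)=0.0000; B=V−Δ·S=0.0000
Node (1,1) S=47.3600: V=(p*·60.6208+(1−p*)·0.0000)/1.24=45.1981; Δ=(60.6208−0.0000)/(60.6208−35.5200)=2.4151; B=V−Δ·S=-69.1808
Node (0,0) S=37.0000: V=(p*·45.1981+(1−p*)·0.0000)/1.24=33.6991; Δ=(45.1981−0.0000)/(47.3600−27.7500)=2.3048; B=V−Δ·S=-51.5803
Check: Δ(0,0)·S0 + B(0,0) = 33.6991 = V0.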